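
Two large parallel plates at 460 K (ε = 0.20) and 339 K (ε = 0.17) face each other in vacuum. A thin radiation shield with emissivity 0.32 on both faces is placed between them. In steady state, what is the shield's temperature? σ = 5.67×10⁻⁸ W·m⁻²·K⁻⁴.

T_s ≈ 416 K

In steady state the net flux on the hot side equals that on the cold side.
σ(T₁⁴−T_s⁴)/D₁ = σ(T_s⁴−T₂⁴)/D₂, with D₁ = 1/ε₁+1/ε_s−1 = 7.125, D₂ = 1/ε_s+1/ε₂−1 = 8.007.
Solve for T_s⁴: T_s⁴ = (D₂·T₁⁴ + D₁·T₂⁴)/(D₁+D₂) = 2.991×10¹⁰ K⁴.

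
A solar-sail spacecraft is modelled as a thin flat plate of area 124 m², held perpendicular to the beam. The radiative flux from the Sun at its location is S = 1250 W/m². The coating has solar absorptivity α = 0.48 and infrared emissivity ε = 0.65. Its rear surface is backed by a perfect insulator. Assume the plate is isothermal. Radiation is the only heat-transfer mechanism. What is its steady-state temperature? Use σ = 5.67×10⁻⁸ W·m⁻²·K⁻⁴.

At equilibrium, absorbed power = emitted power.
Absorbing cross-section = A = 124.0 m²; emitting surface = A = 124.0 m² (ratio 1).
αS·A_cross = εσ·A_surf·T⁴  ⇒  T⁴ = αS/(ε·1σ).
T⁴ = 0.480·1250/(0.65·1·5.67×10⁻⁸) = 1.628×10¹⁰ K⁴.
T = (1.628×10¹⁰)^(1/4).

T ≈ 357 K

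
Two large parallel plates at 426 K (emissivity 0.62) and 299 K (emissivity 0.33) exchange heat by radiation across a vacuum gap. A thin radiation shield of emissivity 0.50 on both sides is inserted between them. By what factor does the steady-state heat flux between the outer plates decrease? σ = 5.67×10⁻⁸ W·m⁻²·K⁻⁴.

factor ≈ 1.82

Without shield: q₀ = σΔ(T⁴)/(1/ε₁+1/ε₂−1) with denominator 3.643.
With shield the two gaps are in series; the resistances add: (1/ε₁+1/ε_s−1)+(1/ε_s+1/ε₂−1) = 2.613+4.030 = 6.643.
Heat-flux ratio q₀/q = 6.643/3.643.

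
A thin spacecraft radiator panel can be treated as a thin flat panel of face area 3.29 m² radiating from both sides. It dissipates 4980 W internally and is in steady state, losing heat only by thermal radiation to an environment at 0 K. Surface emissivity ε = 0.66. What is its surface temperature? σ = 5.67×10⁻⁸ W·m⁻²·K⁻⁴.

Steady state: internal power = radiated power, P = εσA T⁴.
Radiating area A = 2·3.29 = 6.580 m².
T⁴ = P/(εσA) = 4980/(0.66·5.67×10⁻⁸·6.580) = 2.022×10¹⁰ K⁴.
T = (2.022×10¹⁰)^(1/4).

T ≈ 377 K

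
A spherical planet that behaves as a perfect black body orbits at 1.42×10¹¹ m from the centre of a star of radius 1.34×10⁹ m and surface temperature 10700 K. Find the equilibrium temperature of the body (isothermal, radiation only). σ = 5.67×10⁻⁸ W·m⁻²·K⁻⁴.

T ≈ 735 K

The star's surface emits σT_*⁴; at distance d the flux is S = σT_*⁴(R_*/d)².
S = 5.67×10⁻⁸·(10700)⁴·(1.34×10⁹/1.42×10¹¹)² = 66180 W/m².
For an isothermal sphere T⁴ = (1−a)S/(4σ) = 2.918×10¹¹ K⁴.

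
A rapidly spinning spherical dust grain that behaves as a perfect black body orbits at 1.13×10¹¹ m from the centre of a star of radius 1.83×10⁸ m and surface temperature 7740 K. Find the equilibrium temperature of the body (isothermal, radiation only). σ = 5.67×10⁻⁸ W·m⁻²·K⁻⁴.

The star's surface emits σT_*⁴; at distance d the flux is S = σT_*⁴(R_*/d)².
S = 5.67×10⁻⁸·(7740)⁴·(1.83×10⁸/1.13×10¹¹)² = 533.7 W/m².
For an isothermal sphere T⁴ = (1−a)S/(4σ) = 2.353×10⁹ K⁴.

T ≈ 220 K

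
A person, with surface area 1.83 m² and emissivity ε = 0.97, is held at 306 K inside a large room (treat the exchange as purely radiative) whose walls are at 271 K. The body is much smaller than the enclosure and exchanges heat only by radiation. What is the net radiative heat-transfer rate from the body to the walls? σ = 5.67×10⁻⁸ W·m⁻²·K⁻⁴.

P_net ≈ 340 W

For a small grey body in a large enclosure: P_net = εσA(T_body⁴ − T_wall⁴).
A = 1.83 m²; T_body⁴ − T_wall⁴ = 8.768×10⁹ − 5.394×10⁹ = 3.374×10⁹ K⁴.
|P_net| = 0.97·5.67×10⁻⁸·1.830·3.374×10⁹.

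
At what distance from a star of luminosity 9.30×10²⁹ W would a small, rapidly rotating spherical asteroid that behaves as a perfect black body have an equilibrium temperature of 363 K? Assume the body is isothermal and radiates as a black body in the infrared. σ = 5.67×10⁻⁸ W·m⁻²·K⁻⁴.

For an isothermal black-emitting sphere, (1−a)S·πr² = σ·4πr²·T⁴ ⇒ S = 4σT⁴/(1−a).
S = 4·5.67×10⁻⁸·(363)⁴/1.00 = 3938 W/m².
Flux falls as S = L/(4πd²), so d = √(L/(4πS)) = √(9.30×10²⁹/(4π·3938)).

d ≈ 4.34×10¹² m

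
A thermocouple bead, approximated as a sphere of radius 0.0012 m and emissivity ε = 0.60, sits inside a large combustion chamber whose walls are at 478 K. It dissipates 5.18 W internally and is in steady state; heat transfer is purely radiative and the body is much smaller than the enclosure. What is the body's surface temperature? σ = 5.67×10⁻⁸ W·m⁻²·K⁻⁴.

For a small grey body in a large enclosure, net radiated power = εσA(T⁴ − T_w⁴).
Steady state: P = εσA(T⁴ − T_w⁴) with A = 4πr² = 1.810×10⁻⁵ m².
T⁴ = P/(εσA) + T_w⁴ = 5.18/(0.60·5.67×10⁻⁸·1.810×10⁻⁵) + (478)⁴
    = 8.414×10¹² + 5.220×10¹⁰ = 8.467×10¹² K⁴.

T ≈ 1710 K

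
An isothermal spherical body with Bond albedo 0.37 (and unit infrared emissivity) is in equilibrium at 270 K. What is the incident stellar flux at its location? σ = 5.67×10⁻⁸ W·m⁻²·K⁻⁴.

S ≈ 1910 W/m²

(1−a)S·πr² = σ·4πr²·T⁴ ⇒ S = 4σT⁴/(1−a).
S = 4·5.67×10⁻⁸·5.314×10⁹/0.630.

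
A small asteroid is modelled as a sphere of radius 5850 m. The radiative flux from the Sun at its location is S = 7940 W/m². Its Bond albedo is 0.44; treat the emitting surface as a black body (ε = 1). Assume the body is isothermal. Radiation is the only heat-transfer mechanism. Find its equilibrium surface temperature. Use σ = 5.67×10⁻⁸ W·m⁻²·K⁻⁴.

T ≈ 374 K

At equilibrium, absorbed power = emitted power.
Absorbing cross-section = πr² = 1.075×10⁸ m²; emitting surface = 4πr² = 4.301×10⁸ m² (ratio 4).
(1−a)S·A_cross = εσ·A_surf·T⁴  ⇒  T⁴ = (1−a)S/(4σ).
T⁴ = 0.560·7940/(4·5.67×10⁻⁸) = 1.960×10¹⁰ K⁴.
T = (1.960×10¹⁰)^(1/4).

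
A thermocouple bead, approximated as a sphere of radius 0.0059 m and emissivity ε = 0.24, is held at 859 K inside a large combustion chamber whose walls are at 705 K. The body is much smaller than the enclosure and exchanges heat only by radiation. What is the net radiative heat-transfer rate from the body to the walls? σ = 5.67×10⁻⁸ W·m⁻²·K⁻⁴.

For a small grey body in a large enclosure: P_net = εσA(T_body⁴ − T_wall⁴).
A = 4πr² = 4.374×10⁻⁴ m²; T_body⁴ − T_wall⁴ = 5.445×10¹¹ − 2.470×10¹¹ = 2.974×10¹¹ K⁴.
|P_net| = 0.24·5.67×10⁻⁸·4.374×10⁻⁴·2.974×10¹¹.

P_net ≈ 1.77 W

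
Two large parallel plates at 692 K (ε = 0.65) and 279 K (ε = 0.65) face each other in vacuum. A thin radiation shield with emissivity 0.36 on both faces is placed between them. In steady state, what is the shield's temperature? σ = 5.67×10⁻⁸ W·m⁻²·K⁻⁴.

In steady state the net flux on the hot side equals that on the cold side.
σ(T₁⁴−T_s⁴)/D₁ = σ(T_s⁴−T₂⁴)/D₂, with D₁ = 1/ε₁+1/ε_s−1 = 3.316, D₂ = 1/ε_s+1/ε₂−1 = 3.316.
Solve for T_s⁴: T_s⁴ = (D₂·T₁⁴ + D₁·T₂⁴)/(D₁+D₂) = 1.177×10¹¹ K⁴.

T_s ≈ 586 K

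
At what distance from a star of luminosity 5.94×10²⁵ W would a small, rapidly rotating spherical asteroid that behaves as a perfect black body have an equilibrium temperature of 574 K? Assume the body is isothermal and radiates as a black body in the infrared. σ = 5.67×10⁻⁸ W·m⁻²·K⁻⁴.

For an isothermal black-emitting sphere, (1−a)S·πr² = σ·4πr²·T⁴ ⇒ S = 4σT⁴/(1−a).
S = 4·5.67×10⁻⁸·(574)⁴/1.00 = 24620 W/m².
Flux falls as S = L/(4πd²), so d = √(L/(4πS)) = √(5.94×10²⁵/(4π·24620)).

d ≈ 1.39×10¹⁰ m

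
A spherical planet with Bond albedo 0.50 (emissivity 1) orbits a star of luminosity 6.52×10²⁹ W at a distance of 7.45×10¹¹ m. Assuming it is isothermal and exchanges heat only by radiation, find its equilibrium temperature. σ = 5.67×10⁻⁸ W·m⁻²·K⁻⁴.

T ≈ 674 K

First find the stellar flux at distance d: S = L/(4πd²) = 6.52×10²⁹/(4π·(7.45×10¹¹)²) = 93480 W/m².
For an isothermal sphere, absorbed (1−a)S·πr² = emitted σ·4πr²·T⁴, so T⁴ = (1−a)S/(4σ).
T⁴ = 0.500·93480/(4·5.67×10⁻⁸) = 2.061×10¹¹ K⁴.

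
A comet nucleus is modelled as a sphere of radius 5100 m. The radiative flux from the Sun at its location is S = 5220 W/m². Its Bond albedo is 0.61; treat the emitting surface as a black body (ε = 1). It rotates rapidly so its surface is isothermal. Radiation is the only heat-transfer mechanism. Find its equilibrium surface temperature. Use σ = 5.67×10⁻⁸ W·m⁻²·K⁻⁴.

T ≈ 308 K

At equilibrium, absorbed power = emitted power.
Absorbing cross-section = πr² = 8.171×10⁷ m²; emitting surface = 4πr² = 3.269×10⁸ m² (ratio 4).
(1−a)S·A_cross = εσ·A_surf·T⁴  ⇒  T⁴ = (1−a)S/(4σ).
T⁴ = 0.390·5220/(4·5.67×10⁻⁸) = 8.976×10⁹ K⁴.
T = (8.976×10⁹)^(1/4).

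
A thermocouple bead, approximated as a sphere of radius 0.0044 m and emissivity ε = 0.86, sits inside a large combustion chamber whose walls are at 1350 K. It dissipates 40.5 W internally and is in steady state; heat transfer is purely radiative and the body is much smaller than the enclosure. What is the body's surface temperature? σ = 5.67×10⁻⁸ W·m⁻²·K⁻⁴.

For a small grey body in a large enclosure, net radiated power = εσA(T⁴ − T_w⁴).
Steady state: P = εσA(T⁴ − T_w⁴) with A = 4πr² = 2.433×10⁻⁴ m².
T⁴ = P/(εσA) + T_w⁴ = 40.5/(0.86·5.67×10⁻⁸·2.433×10⁻⁴) + (1350)⁴
    = 3.414×10¹² + 3.322×10¹² = 6.735×10¹² K⁴.

T ≈ 1610 K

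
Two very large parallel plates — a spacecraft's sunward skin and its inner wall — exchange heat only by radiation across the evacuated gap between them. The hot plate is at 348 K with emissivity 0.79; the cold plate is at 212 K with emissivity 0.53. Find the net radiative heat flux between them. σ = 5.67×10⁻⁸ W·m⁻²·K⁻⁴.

q ≈ 333 W/m²

For two infinite grey parallel plates, q = σ(T₁⁴ − T₂⁴)/(1/ε₁ + 1/ε₂ − 1).
T₁⁴ − T₂⁴ = 1.467×10¹⁰ − 2.020×10⁹ = 1.265×10¹⁰ K⁴.
1/ε₁ + 1/ε₂ − 1 = 1.266 + 1.887 − 1 = 2.153.
q = 5.67×10⁻⁸ × 1.265×10¹⁰ / 2.153.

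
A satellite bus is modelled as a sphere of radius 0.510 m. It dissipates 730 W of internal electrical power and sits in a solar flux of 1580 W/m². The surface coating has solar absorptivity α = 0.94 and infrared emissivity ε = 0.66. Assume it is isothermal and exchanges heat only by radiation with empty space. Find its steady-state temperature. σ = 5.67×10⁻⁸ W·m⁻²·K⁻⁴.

T ≈ 355 K

At steady state, absorbed solar power + internal power = radiated power.
Absorbed: α·S·A_cross = 0.94·1580·0.8171 = 1214 W (cross-section πr²).
Total input = 1214 + 730 = 1944 W.
Radiated: εσ·A_surf·T⁴ with A_surf = 4πr² = 3.269 m².
T⁴ = 1944/(0.66·5.67×10⁻⁸·3.269) = 1.589×10¹⁰ K⁴.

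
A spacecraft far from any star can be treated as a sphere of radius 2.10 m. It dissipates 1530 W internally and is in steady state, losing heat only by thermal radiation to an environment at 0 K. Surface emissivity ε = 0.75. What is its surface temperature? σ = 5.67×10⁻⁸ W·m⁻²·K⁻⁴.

Steady state: internal power = radiated power, P = εσA T⁴.
Radiating area A = 4πr² = 55.42 m².
T⁴ = P/(εσA) = 1530/(0.75·5.67×10⁻⁸·55.42) = 6.492×10⁸ K⁴.
T = (6.492×10⁸)^(1/4).

T ≈ 160 K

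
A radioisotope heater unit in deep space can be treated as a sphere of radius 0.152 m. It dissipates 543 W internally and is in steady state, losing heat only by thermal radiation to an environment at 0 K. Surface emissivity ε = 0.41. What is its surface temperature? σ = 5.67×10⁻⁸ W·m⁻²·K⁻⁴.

T ≈ 533 K

Steady state: internal power = radiated power, P = εσA T⁴.
Radiating area A = 4πr² = 0.2903 m².
T⁴ = P/(εσA) = 543/(0.41·5.67×10⁻⁸·0.2903) = 8.045×10¹⁰ K⁴.
T = (8.045×10¹⁰)^(1/4).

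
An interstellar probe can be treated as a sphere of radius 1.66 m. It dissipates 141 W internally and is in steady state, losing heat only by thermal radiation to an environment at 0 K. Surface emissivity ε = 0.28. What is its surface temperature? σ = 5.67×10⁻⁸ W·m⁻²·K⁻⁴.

Steady state: internal power = radiated power, P = εσA T⁴.
Radiating area A = 4πr² = 34.63 m².
T⁴ = P/(εσA) = 141/(0.28·5.67×10⁻⁸·34.63) = 2.565×10⁸ K⁴.
T = (2.565×10⁸)^(1/4).

T ≈ 127 K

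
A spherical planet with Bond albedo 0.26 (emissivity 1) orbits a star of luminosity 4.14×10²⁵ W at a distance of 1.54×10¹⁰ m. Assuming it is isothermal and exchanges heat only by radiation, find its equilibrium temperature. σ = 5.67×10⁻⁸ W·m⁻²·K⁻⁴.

First find the stellar flux at distance d: S = L/(4πd²) = 4.14×10²⁵/(4π·(1.54×10¹⁰)²) = 13890 W/m².
For an isothermal sphere, absorbed (1−a)S·πr² = emitted σ·4πr²·T⁴, so T⁴ = (1−a)S/(4σ).
T⁴ = 0.740·13890/(4·5.67×10⁻⁸) = 4.532×10¹⁰ K⁴.

T ≈ 461 K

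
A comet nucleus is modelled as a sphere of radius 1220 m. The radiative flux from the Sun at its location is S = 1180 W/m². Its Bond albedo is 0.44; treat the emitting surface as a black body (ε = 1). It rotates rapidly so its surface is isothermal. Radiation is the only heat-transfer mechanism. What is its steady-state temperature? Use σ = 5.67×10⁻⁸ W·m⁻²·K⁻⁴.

At equilibrium, absorbed power = emitted power.
Absorbing cross-section = πr² = 4.676×10⁶ m²; emitting surface = 4πr² = 1.870×10⁷ m² (ratio 4).
(1−a)S·A_cross = εσ·A_surf·T⁴  ⇒  T⁴ = (1−a)S/(4σ).
T⁴ = 0.560·1180/(4·5.67×10⁻⁸) = 2.914×10⁹ K⁴.
T = (2.914×10⁹)^(1/4).

T ≈ 232 K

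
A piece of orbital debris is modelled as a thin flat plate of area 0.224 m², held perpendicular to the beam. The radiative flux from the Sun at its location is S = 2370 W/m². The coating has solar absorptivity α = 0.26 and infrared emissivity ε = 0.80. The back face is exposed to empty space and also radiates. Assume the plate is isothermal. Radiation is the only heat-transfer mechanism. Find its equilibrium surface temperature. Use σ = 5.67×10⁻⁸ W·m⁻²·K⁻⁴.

At equilibrium, absorbed power = emitted power.
Absorbing cross-section = A = 0.2240 m²; emitting surface = 2A = 0.4480 m² (ratio 2).
αS·A_cross = εσ·A_surf·T⁴  ⇒  T⁴ = αS/(ε·2σ).
T⁴ = 0.260·2370/(0.80·2·5.67×10⁻⁸) = 6.792×10⁹ K⁴.
T = (6.792×10⁹)^(1/4).

T ≈ 287 K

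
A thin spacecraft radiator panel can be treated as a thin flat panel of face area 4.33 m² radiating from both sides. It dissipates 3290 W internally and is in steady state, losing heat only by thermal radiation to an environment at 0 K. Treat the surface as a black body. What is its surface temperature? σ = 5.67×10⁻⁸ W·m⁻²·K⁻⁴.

Steady state: internal power = radiated power, P = εσA T⁴.
Radiating area A = 2·4.33 = 8.660 m².
T⁴ = P/(εσA) = 3290/(1.0·5.67×10⁻⁸·8.660) = 6.700×10⁹ K⁴.
T = (6.700×10⁹)^(1/4).

T ≈ 286 K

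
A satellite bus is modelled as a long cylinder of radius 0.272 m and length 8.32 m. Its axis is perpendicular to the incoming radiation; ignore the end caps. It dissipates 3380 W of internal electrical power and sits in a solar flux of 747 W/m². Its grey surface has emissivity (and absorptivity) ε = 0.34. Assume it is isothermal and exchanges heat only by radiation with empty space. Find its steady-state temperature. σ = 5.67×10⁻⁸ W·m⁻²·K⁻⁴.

T ≈ 359 K

At steady state, absorbed solar power + internal power = radiated power.
Absorbed: α·S·A_cross = 0.34·747·4.526 = 1150 W (cross-section 2rL).
Total input = 1150 + 3380 = 4530 W.
Radiated: εσ·A_surf·T⁴ with A_surf = 2πrL = 14.22 m².
T⁴ = 4530/(0.34·5.67×10⁻⁸·14.22) = 1.652×10¹⁰ K⁴.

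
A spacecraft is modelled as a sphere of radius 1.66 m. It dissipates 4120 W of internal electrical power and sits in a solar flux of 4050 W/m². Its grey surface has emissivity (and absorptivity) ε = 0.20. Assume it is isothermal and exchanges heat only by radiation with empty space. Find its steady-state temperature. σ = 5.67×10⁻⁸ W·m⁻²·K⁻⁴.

At steady state, absorbed solar power + internal power = radiated power.
Absorbed: α·S·A_cross = 0.20·4050·8.657 = 7012 W (cross-section πr²).
Total input = 7012 + 4120 = 11130 W.
Radiated: εσ·A_surf·T⁴ with A_surf = 4πr² = 34.63 m².
T⁴ = 11130/(0.20·5.67×10⁻⁸·34.63) = 2.835×10¹⁰ K⁴.

T ≈ 410 K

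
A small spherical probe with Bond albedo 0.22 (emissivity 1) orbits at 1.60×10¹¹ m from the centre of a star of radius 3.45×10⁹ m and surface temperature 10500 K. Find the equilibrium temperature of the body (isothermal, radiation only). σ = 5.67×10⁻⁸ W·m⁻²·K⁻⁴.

The star's surface emits σT_*⁴; at distance d the flux is S = σT_*⁴(R_*/d)².
S = 5.67×10⁻⁸·(10500)⁴·(3.45×10⁹/1.60×10¹¹)² = 3.204×10⁵ W/m².
For an isothermal sphere T⁴ = (1−a)S/(4σ) = 1.102×10¹² K⁴.

T ≈ 1020 K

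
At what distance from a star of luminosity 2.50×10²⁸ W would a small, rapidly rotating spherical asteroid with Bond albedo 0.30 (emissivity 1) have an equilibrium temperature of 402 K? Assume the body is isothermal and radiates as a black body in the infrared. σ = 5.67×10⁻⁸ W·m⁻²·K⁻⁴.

For an isothermal black-emitting sphere, (1−a)S·πr² = σ·4πr²·T⁴ ⇒ S = 4σT⁴/(1−a).
S = 4·5.67×10⁻⁸·(402)⁴/0.700 = 8462 W/m².
Flux falls as S = L/(4πd²), so d = √(L/(4πS)) = √(2.50×10²⁸/(4π·8462)).

d ≈ 4.85×10¹¹ m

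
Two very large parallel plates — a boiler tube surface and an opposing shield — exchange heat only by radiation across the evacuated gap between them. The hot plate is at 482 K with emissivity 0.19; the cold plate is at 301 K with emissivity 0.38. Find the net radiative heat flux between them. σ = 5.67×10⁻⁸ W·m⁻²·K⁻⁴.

q ≈ 376 W/m²

For two infinite grey parallel plates, q = σ(T₁⁴ − T₂⁴)/(1/ε₁ + 1/ε₂ − 1).
T₁⁴ − T₂⁴ = 5.397×10¹⁰ − 8.209×10⁹ = 4.577×10¹⁰ K⁴.
1/ε₁ + 1/ε₂ − 1 = 5.263 + 2.632 − 1 = 6.895.
q = 5.67×10⁻⁸ × 4.577×10¹⁰ / 6.895.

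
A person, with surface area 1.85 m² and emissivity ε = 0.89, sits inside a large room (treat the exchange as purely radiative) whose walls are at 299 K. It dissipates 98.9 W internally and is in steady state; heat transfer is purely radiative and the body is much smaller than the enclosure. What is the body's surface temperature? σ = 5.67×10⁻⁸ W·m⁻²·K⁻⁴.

T ≈ 308 K

For a small grey body in a large enclosure, net radiated power = εσA(T⁴ − T_w⁴).
Steady state: P = εσA(T⁴ − T_w⁴) with A = 1.85 m².
T⁴ = P/(εσA) + T_w⁴ = 98.9/(0.89·5.67×10⁻⁸·1.850) + (299)⁴
    = 1.059×10⁹ + 7.993×10⁹ = 9.052×10⁹ K⁴.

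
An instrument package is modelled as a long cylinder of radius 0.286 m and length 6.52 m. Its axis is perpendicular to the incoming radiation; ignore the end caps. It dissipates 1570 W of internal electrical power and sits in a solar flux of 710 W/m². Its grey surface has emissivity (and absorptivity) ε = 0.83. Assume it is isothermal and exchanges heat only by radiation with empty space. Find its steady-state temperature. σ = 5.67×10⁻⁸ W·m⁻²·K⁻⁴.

At steady state, absorbed solar power + internal power = radiated power.
Absorbed: α·S·A_cross = 0.83·710·3.729 = 2198 W (cross-section 2rL).
Total input = 2198 + 1570 = 3768 W.
Radiated: εσ·A_surf·T⁴ with A_surf = 2πrL = 11.72 m².
T⁴ = 3768/(0.83·5.67×10⁻⁸·11.72) = 6.833×10⁹ K⁴.

T ≈ 288 K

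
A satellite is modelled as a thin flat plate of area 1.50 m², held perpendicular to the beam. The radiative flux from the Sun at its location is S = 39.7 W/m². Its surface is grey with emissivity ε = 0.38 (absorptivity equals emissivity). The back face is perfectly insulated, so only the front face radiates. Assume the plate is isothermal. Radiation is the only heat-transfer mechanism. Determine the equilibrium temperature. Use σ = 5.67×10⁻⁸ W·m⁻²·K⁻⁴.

At equilibrium, absorbed power = emitted power.
Absorbing cross-section = A = 1.500 m²; emitting surface = A = 1.500 m² (ratio 1).
εS·A_cross = εσ·A_surf·T⁴  ⇒  T⁴ = S/(1σ)   (ε cancels).
T⁴ = 39.7/(1·5.67×10⁻⁸) = 7.002×10⁸ K⁴.
T = (7.002×10⁸)^(1/4).

T ≈ 163 K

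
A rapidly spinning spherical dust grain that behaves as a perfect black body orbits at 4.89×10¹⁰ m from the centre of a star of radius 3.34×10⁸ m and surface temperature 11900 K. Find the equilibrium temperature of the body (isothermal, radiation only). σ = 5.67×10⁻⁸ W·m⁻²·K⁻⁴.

The star's surface emits σT_*⁴; at distance d the flux is S = σT_*⁴(R_*/d)².
S = 5.67×10⁻⁸·(11900)⁴·(3.34×10⁸/4.89×10¹⁰)² = 53050 W/m².
For an isothermal sphere T⁴ = (1−a)S/(4σ) = 2.339×10¹¹ K⁴.

T ≈ 695 K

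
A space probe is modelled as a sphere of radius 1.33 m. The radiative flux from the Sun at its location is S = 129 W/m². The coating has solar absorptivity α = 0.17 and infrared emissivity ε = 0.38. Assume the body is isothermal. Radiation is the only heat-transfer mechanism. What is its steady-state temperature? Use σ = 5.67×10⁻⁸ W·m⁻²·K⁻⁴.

At equilibrium, absorbed power = emitted power.
Absorbing cross-section = πr² = 5.557 m²; emitting surface = 4πr² = 22.23 m² (ratio 4).
αS·A_cross = εσ·A_surf·T⁴  ⇒  T⁴ = αS/(ε·4σ).
T⁴ = 0.170·129/(0.38·4·5.67×10⁻⁸) = 2.545×10⁸ K⁴.
T = (2.545×10⁸)^(1/4).

T ≈ 126 K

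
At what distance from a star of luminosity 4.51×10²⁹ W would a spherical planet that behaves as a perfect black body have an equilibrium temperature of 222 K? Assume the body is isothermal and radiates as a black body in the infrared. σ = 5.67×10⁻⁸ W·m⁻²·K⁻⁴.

For an isothermal black-emitting sphere, (1−a)S·πr² = σ·4πr²·T⁴ ⇒ S = 4σT⁴/(1−a).
S = 4·5.67×10⁻⁸·(222)⁴/1.00 = 550.9 W/m².
Flux falls as S = L/(4πd²), so d = √(L/(4πS)) = √(4.51×10²⁹/(4π·550.9)).

d ≈ 8.07×10¹² m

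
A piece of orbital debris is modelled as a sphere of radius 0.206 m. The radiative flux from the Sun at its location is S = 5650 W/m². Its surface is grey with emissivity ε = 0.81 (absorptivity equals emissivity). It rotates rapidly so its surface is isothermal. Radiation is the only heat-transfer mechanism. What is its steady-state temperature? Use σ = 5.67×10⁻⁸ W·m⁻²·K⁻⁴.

At equilibrium, absorbed power = emitted power.
Absorbing cross-section = πr² = 0.1333 m²; emitting surface = 4πr² = 0.5333 m² (ratio 4).
εS·A_cross = εσ·A_surf·T⁴  ⇒  T⁴ = S/(4σ)   (ε cancels).
T⁴ = 5650/(4·5.67×10⁻⁸) = 2.491×10¹⁰ K⁴.
T = (2.491×10¹⁰)^(1/4).

T ≈ 397 K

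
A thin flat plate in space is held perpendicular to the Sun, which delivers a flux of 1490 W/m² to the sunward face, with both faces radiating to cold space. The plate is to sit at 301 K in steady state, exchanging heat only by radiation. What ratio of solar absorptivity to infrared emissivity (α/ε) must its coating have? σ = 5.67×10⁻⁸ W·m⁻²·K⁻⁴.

Balance: αS·A = εσ·2A·T⁴ ⇒ α/ε = 2σT⁴/S.
α/ε = 2·5.67×10⁻⁸·(301)⁴/1490 = 2·5.67×10⁻⁸·8.209×10⁹/1490.

α/ε ≈ 0.625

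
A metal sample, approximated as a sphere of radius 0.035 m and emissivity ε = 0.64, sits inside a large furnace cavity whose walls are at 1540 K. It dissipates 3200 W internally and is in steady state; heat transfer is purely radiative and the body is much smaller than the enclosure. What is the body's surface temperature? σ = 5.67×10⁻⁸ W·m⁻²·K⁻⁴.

For a small grey body in a large enclosure, net radiated power = εσA(T⁴ − T_w⁴).
Steady state: P = εσA(T⁴ − T_w⁴) with A = 4πr² = 0.01539 m².
T⁴ = P/(εσA) + T_w⁴ = 3200/(0.64·5.67×10⁻⁸·0.01539) + (1540)⁴
    = 5.729×10¹² + 5.624×10¹² = 1.135×10¹³ K⁴.

T ≈ 1840 K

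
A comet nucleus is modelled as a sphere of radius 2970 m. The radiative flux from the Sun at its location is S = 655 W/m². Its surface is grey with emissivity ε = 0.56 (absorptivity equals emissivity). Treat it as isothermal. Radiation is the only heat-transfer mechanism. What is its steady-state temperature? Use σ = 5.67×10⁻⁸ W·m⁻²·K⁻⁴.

At equilibrium, absorbed power = emitted power.
Absorbing cross-section = πr² = 2.771×10⁷ m²; emitting surface = 4πr² = 1.108×10⁸ m² (ratio 4).
εS·A_cross = εσ·A_surf·T⁴  ⇒  T⁴ = S/(4σ)   (ε cancels).
T⁴ = 655/(4·5.67×10⁻⁸) = 2.888×10⁹ K⁴.
T = (2.888×10⁹)^(1/4).

T ≈ 232 K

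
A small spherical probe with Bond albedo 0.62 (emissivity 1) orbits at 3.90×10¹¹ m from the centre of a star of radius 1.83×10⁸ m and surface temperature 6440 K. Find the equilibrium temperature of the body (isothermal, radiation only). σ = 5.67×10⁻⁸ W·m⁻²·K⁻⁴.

The star's surface emits σT_*⁴; at distance d the flux is S = σT_*⁴(R_*/d)².
S = 5.67×10⁻⁸·(6440)⁴·(1.83×10⁸/3.90×10¹¹)² = 21.47 W/m².
For an isothermal sphere T⁴ = (1−a)S/(4σ) = 3.598×10⁷ K⁴.

T ≈ 77.4 K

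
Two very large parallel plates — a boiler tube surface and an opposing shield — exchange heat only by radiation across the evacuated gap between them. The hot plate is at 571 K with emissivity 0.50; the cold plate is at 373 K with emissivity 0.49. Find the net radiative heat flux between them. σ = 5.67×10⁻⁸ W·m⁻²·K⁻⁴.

For two infinite grey parallel plates, q = σ(T₁⁴ − T₂⁴)/(1/ε₁ + 1/ε₂ − 1).
T₁⁴ − T₂⁴ = 1.063×10¹¹ − 1.936×10¹⁰ = 8.695×10¹⁰ K⁴.
1/ε₁ + 1/ε₂ − 1 = 2.000 + 2.041 − 1 = 3.041.
q = 5.67×10⁻⁸ × 8.695×10¹⁰ / 3.041.

q ≈ 1620 W/m²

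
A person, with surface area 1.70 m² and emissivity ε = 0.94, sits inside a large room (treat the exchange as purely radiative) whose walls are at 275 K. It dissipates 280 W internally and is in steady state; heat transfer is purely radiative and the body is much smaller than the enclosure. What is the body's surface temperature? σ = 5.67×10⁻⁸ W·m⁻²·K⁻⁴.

T ≈ 306 K

For a small grey body in a large enclosure, net radiated power = εσA(T⁴ − T_w⁴).
Steady state: P = εσA(T⁴ − T_w⁴) with A = 1.70 m².
T⁴ = P/(εσA) + T_w⁴ = 280/(0.94·5.67×10⁻⁸·1.700) + (275)⁴
    = 3.090×10⁹ + 5.719×10⁹ = 8.809×10⁹ K⁴.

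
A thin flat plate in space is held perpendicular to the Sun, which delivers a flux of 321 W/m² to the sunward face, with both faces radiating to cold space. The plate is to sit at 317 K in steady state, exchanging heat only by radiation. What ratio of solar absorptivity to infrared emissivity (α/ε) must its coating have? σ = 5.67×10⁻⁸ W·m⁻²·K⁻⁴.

Balance: αS·A = εσ·2A·T⁴ ⇒ α/ε = 2σT⁴/S.
α/ε = 2·5.67×10⁻⁸·(317)⁴/321 = 2·5.67×10⁻⁸·1.010×10¹⁰/321.

α/ε ≈ 3.57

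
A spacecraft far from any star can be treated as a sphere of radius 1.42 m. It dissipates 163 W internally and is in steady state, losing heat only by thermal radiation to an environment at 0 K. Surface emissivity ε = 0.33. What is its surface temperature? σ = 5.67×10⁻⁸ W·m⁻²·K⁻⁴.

T ≈ 136 K

Steady state: internal power = radiated power, P = εσA T⁴.
Radiating area A = 4πr² = 25.34 m².
T⁴ = P/(εσA) = 163/(0.33·5.67×10⁻⁸·25.34) = 3.438×10⁸ K⁴.
T = (3.438×10⁸)^(1/4).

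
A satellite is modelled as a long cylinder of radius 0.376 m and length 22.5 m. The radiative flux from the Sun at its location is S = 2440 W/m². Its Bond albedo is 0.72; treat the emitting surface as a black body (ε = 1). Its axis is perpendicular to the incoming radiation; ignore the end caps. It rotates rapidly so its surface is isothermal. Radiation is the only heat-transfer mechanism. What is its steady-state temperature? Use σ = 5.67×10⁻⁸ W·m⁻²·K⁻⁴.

T ≈ 249 K

At equilibrium, absorbed power = emitted power.
Absorbing cross-section = 2rL = 16.92 m²; emitting surface = 2πrL = 53.16 m² (ratio π).
(1−a)S·A_cross = εσ·A_surf·T⁴  ⇒  T⁴ = (1−a)S/(πσ).
T⁴ = 0.280·2440/(π·5.67×10⁻⁸) = 3.835×10⁹ K⁴.
T = (3.835×10⁹)^(1/4).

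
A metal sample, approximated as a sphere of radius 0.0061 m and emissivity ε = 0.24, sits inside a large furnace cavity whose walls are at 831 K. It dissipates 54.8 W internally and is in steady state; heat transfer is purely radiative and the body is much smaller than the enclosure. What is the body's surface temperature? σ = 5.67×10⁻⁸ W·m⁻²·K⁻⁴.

For a small grey body in a large enclosure, net radiated power = εσA(T⁴ − T_w⁴).
Steady state: P = εσA(T⁴ − T_w⁴) with A = 4πr² = 4.676×10⁻⁴ m².
T⁴ = P/(εσA) + T_w⁴ = 54.8/(0.24·5.67×10⁻⁸·4.676×10⁻⁴) + (831)⁴
    = 8.612×10¹² + 4.769×10¹¹ = 9.089×10¹² K⁴.

T ≈ 1740 K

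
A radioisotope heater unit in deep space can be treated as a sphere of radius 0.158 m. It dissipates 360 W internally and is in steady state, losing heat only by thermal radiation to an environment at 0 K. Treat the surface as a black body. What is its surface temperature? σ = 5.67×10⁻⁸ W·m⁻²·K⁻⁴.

Steady state: internal power = radiated power, P = εσA T⁴.
Radiating area A = 4πr² = 0.3137 m².
T⁴ = P/(εσA) = 360/(1.0·5.67×10⁻⁸·0.3137) = 2.024×10¹⁰ K⁴.
T = (2.024×10¹⁰)^(1/4).

T ≈ 377 K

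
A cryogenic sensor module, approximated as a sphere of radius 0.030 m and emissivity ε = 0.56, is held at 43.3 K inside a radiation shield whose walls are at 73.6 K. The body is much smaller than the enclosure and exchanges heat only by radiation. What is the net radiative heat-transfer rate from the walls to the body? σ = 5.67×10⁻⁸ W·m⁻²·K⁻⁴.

P_net ≈ 0.00928 W

For a small grey body in a large enclosure: P_net = εσA(T_body⁴ − T_wall⁴).
A = 4πr² = 0.01131 m²; T_body⁴ − T_wall⁴ = 3.515×10⁶ − 2.934×10⁷ = -2.583×10⁷ K⁴.
|P_net| = 0.56·5.67×10⁻⁸·0.01131·2.583×10⁷.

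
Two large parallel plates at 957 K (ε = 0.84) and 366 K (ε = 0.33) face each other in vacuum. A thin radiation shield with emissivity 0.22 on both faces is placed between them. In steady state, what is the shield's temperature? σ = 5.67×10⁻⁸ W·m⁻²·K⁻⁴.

In steady state the net flux on the hot side equals that on the cold side.
σ(T₁⁴−T_s⁴)/D₁ = σ(T_s⁴−T₂⁴)/D₂, with D₁ = 1/ε₁+1/ε_s−1 = 4.736, D₂ = 1/ε_s+1/ε₂−1 = 6.576.
Solve for T_s⁴: T_s⁴ = (D₂·T₁⁴ + D₁·T₂⁴)/(D₁+D₂) = 4.951×10¹¹ K⁴.

T_s ≈ 839 K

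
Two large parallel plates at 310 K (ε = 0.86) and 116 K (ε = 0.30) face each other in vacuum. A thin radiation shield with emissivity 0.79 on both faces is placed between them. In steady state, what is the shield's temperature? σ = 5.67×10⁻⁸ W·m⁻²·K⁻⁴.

In steady state the net flux on the hot side equals that on the cold side.
σ(T₁⁴−T_s⁴)/D₁ = σ(T_s⁴−T₂⁴)/D₂, with D₁ = 1/ε₁+1/ε_s−1 = 1.429, D₂ = 1/ε_s+1/ε₂−1 = 3.599.
Solve for T_s⁴: T_s⁴ = (D₂·T₁⁴ + D₁·T₂⁴)/(D₁+D₂) = 6.663×10⁹ K⁴.

T_s ≈ 286 K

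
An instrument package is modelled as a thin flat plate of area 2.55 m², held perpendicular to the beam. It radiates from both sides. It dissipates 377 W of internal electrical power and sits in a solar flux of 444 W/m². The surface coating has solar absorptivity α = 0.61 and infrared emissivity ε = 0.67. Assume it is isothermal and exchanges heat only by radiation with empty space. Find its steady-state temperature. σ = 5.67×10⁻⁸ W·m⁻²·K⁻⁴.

At steady state, absorbed solar power + internal power = radiated power.
Absorbed: α·S·A_cross = 0.61·444·2.550 = 690.6 W (cross-section A).
Total input = 690.6 + 377 = 1068 W.
Radiated: εσ·A_surf·T⁴ with A_surf = 2A = 5.100 m².
T⁴ = 1068/(0.67·5.67×10⁻⁸·5.100) = 5.511×10⁹ K⁴.

T ≈ 272 K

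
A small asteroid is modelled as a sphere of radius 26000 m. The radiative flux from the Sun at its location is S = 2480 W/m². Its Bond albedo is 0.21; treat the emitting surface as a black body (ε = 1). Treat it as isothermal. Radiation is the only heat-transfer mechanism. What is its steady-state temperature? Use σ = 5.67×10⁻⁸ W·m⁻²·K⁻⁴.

T ≈ 305 K

At equilibrium, absorbed power = emitted power.
Absorbing cross-section = πr² = 2.124×10⁹ m²; emitting surface = 4πr² = 8.495×10⁹ m² (ratio 4).
(1−a)S·A_cross = εσ·A_surf·T⁴  ⇒  T⁴ = (1−a)S/(4σ).
T⁴ = 0.790·2480/(4·5.67×10⁻⁸) = 8.638×10⁹ K⁴.
T = (8.638×10⁹)^(1/4).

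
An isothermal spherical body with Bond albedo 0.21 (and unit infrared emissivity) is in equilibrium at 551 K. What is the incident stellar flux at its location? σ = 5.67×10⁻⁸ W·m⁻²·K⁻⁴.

S ≈ 26500 W/m²

(1−a)S·πr² = σ·4πr²·T⁴ ⇒ S = 4σT⁴/(1−a).
S = 4·5.67×10⁻⁸·9.217×10¹⁰/0.790.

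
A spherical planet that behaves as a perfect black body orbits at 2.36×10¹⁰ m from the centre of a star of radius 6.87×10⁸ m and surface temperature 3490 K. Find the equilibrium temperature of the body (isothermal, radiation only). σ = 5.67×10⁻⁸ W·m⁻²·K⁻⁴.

T ≈ 421 K

The star's surface emits σT_*⁴; at distance d the flux is S = σT_*⁴(R_*/d)².
S = 5.67×10⁻⁸·(3490)⁴·(6.87×10⁸/2.36×10¹⁰)² = 7128 W/m².
For an isothermal sphere T⁴ = (1−a)S/(4σ) = 3.143×10¹⁰ K⁴.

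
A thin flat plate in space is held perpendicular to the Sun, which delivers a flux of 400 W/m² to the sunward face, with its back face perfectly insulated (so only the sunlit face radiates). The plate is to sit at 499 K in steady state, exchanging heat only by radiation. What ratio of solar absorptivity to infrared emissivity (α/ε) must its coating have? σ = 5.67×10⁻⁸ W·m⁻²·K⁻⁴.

α/ε ≈ 8.79

Balance: αS·A = εσ·1A·T⁴ ⇒ α/ε = σT⁴/S.
α/ε = 5.67×10⁻⁸·(499)⁴/400 = 5.67×10⁻⁸·6.200×10¹⁰/400.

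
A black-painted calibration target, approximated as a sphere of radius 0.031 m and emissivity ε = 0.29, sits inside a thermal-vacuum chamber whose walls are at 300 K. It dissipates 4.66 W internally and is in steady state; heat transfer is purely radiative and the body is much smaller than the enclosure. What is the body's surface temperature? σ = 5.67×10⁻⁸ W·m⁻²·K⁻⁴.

For a small grey body in a large enclosure, net radiated power = εσA(T⁴ − T_w⁴).
Steady state: P = εσA(T⁴ − T_w⁴) with A = 4πr² = 0.01208 m².
T⁴ = P/(εσA) + T_w⁴ = 4.66/(0.29·5.67×10⁻⁸·0.01208) + (300)⁴
    = 2.347×10¹⁰ + 8.100×10⁹ = 3.157×10¹⁰ K⁴.

T ≈ 422 K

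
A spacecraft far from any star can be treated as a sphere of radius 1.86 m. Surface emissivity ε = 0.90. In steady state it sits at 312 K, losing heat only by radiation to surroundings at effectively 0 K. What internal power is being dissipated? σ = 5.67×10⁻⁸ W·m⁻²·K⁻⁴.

Steady state: P = εσA T⁴.
A = 4πr² = 43.47 m²; T⁴ = (312)⁴ = 9.476×10⁹ K⁴.
P = 0.90 × 5.67×10⁻⁸ × 43.47 × 9.476×10⁹.

P ≈ 21000 W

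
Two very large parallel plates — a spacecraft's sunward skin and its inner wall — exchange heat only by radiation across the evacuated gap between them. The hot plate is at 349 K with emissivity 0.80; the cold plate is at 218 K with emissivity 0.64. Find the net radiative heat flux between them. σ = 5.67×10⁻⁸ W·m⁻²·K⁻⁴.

q ≈ 393 W/m²

For two infinite grey parallel plates, q = σ(T₁⁴ − T₂⁴)/(1/ε₁ + 1/ε₂ − 1).
T₁⁴ − T₂⁴ = 1.484×10¹⁰ − 2.259×10⁹ = 1.258×10¹⁰ K⁴.
1/ε₁ + 1/ε₂ − 1 = 1.250 + 1.562 − 1 = 1.812.
q = 5.67×10⁻⁸ × 1.258×10¹⁰ / 1.812.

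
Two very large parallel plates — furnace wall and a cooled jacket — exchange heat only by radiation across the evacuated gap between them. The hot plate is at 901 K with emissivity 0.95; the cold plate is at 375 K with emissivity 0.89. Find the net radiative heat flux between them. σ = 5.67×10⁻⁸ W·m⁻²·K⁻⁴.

q ≈ 30800 W/m²

For two infinite grey parallel plates, q = σ(T₁⁴ − T₂⁴)/(1/ε₁ + 1/ε₂ − 1).
T₁⁴ − T₂⁴ = 6.590×10¹¹ − 1.978×10¹⁰ = 6.392×10¹¹ K⁴.
1/ε₁ + 1/ε₂ − 1 = 1.053 + 1.124 − 1 = 1.176.
q = 5.67×10⁻⁸ × 6.392×10¹¹ / 1.176.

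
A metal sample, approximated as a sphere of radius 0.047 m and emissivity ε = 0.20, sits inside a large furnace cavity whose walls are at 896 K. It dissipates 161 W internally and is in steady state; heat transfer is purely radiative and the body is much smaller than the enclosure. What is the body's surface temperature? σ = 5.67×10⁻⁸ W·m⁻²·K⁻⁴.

T ≈ 1040 K

For a small grey body in a large enclosure, net radiated power = εσA(T⁴ − T_w⁴).
Steady state: P = εσA(T⁴ − T_w⁴) with A = 4πr² = 0.02776 m².
T⁴ = P/(εσA) + T_w⁴ = 161/(0.20·5.67×10⁻⁸·0.02776) + (896)⁴
    = 5.115×10¹¹ + 6.445×10¹¹ = 1.156×10¹² K⁴.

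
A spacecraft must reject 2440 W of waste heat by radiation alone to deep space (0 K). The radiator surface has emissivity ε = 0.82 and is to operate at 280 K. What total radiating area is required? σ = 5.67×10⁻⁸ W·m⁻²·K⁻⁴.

P = εσA T⁴ ⇒ A = P/(εσT⁴).
T⁴ = 6.147×10⁹ K⁴.
A = 2440/(0.82 × 5.67×10⁻⁸ × 6.147×10⁹).

A ≈ 8.54 m²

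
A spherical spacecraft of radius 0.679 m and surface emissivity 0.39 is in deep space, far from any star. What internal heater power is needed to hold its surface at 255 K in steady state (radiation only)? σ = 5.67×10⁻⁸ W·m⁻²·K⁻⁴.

P = εσ·4πr²·T⁴.
4πr² = 5.794 m²; T⁴ = 4.228×10⁹ K⁴.
P = 0.39·5.67×10⁻⁸·5.794·4.228×10⁹.

P ≈ 542 W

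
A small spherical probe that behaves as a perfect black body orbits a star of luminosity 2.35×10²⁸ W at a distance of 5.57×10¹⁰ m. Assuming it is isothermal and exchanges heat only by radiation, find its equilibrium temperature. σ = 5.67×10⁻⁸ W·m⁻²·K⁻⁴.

T ≈ 1280 K

First find the stellar flux at distance d: S = L/(4πd²) = 2.35×10²⁸/(4π·(5.57×10¹⁰)²) = 6.028×10⁵ W/m².
For an isothermal sphere, absorbed (1−a)S·πr² = emitted σ·4πr²·T⁴, so T⁴ = (1−a)S/(4σ).
T⁴ = 1.00·6.028×10⁵/(4·5.67×10⁻⁸) = 2.658×10¹² K⁴.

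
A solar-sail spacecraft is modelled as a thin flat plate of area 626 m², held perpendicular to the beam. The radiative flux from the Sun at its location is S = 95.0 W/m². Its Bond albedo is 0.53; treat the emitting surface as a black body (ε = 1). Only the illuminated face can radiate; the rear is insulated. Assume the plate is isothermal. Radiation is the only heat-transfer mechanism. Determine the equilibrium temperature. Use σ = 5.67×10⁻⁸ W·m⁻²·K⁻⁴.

At equilibrium, absorbed power = emitted power.
Absorbing cross-section = A = 626.0 m²; emitting surface = A = 626.0 m² (ratio 1).
(1−a)S·A_cross = εσ·A_surf·T⁴  ⇒  T⁴ = (1−a)S/(1σ).
T⁴ = 0.470·95.0/(1·5.67×10⁻⁸) = 7.875×10⁸ K⁴.
T = (7.875×10⁸)^(1/4).

T ≈ 168 K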